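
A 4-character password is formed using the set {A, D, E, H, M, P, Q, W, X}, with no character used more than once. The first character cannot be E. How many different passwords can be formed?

2688

The first character has 9−1 = 8 choices (anything except E).
The remaining 3 characters are filled from the other 8 symbols without repetition: 8 × 7 × 6 = 336.
Total: 8 × 336 = 2688.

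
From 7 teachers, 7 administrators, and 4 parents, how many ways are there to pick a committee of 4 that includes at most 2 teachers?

2640

Split by how many teachers are chosen (0 through 2).
Sum: C(7,0)·C(11,4) + C(7,1)·C(11,3) + C(7,2)·C(11,2) = 330 + 1155 + 1155 = 2640.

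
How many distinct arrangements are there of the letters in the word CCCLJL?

60

The 6 letters of CCCLJL have repeats: C appearing 3 times and L appearing twice.
The number of distinct arrangements is 6!/(3!·2!) = 720/12 = 60.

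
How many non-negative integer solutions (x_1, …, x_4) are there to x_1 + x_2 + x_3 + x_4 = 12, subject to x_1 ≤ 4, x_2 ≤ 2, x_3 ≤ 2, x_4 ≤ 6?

10

By stars and bars, unrestricted non-negative solutions to x_1+…+x_4 = 12 number C(12+3,3) = 455.
Subtract solutions that violate a single cap (substitute x_i' = x_i − (cap_i+1)): x_1 ≥ 5 gives C(10,3) = 120; x_2 ≥ 3 gives C(12,3) = 220; x_3 ≥ 3 gives C(12,3) = 220; x_4 ≥ 7 gives C(8,3) = 56. Together 616.
Add back pairs where two caps are both exceeded: 35 + 35 + 1 + 84 + 10 + 10 = 175.
Subtract triples: 4 + 0 + 0 + 0 = 4.
By inclusion–exclusion the count is 455 − 616 + 175 − 4 = 10.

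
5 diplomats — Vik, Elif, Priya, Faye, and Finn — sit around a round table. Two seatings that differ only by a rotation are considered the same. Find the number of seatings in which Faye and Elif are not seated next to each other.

All circular seatings of 5 people number (4)! = 24.
Those with Faye next to Elif: fuse the pair into one unit and seat 4 units around a circle — 2·(3)! = 12.
Subtracting, 24 − 12 = 12.

12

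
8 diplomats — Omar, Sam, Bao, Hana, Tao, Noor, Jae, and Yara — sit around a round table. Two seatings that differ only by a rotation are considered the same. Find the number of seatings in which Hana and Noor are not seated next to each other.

3600

Without the restriction there are (7)! = 5040 seatings.
Seatings with Hana beside Noor: treat them as a block with 2 internal orders, giving 2 × (6)! = 1440.
Subtracting, 5040 − 1440 = 3600.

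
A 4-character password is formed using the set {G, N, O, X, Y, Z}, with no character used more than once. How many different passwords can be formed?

With no repetition, fill the 4 characters in order: 6 choices, then 5, down to 3.
6 × 5 × 4 × 3 = 360.

360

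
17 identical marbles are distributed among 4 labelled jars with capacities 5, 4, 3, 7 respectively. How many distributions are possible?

10

Without the upper bounds there are C(20,3) = 1140 ways to split 17 among 4 jars.
Subtract solutions that violate a single cap (substitute x_i' = x_i − (cap_i+1)): x_1 ≥ 6 gives C(14,3) = 364; x_2 ≥ 5 gives C(15,3) = 455; x_3 ≥ 4 gives C(16,3) = 560; x_4 ≥ 8 gives C(12,3) = 220. Together 1599.
Add back pairs where two caps are both exceeded: 84 + 120 + 20 + 165 + 35 + 56 = 480.
Subtract triples: 10 + 0 + 0 + 1 = 11.
By inclusion–exclusion the count is 1140 − 1599 + 480 − 11 = 10.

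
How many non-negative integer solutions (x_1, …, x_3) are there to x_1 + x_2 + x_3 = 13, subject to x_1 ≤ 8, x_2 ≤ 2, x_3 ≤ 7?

12

Without the upper bounds there are C(15,2) = 105 ways to split 13 among 3 variables.
Subtract solutions that violate a single cap (substitute x_i' = x_i − (cap_i+1)): x_1 ≥ 9 gives C(6,2) = 15; x_2 ≥ 3 gives C(12,2) = 66; x_3 ≥ 8 gives C(7,2) = 21. Together 102.
Add back pairs where two caps are both exceeded: 3 + 0 + 6 = 9.
By inclusion–exclusion the count is 105 − 102 + 9 = 12.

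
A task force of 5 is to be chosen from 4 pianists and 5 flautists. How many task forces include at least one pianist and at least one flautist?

125

With no constraint there are C(9,5) = 126 possible selections.
Subtract selections that omit an entire group: no pianists → C(5,5) = 1; no flautists → C(4,5) = 0.
Both groups omitted at once is impossible, so 126 − 1 = 125.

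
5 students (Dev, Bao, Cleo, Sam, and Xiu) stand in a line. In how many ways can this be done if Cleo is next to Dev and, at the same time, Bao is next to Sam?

Treat {Cleo,Dev} as one block (2 orders) and {Bao,Sam} as another (2 orders).
That leaves 3 units to arrange: 2 × 2 × 3! = 4 × 6 = 24.

24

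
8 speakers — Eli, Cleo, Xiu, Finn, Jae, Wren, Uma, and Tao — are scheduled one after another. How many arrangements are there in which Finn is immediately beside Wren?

Place the 6 others and the Finn-Wren pair as 7 objects in a line; the pair has 2 internal arrangements.
So the count is 2·(7)! = 10080.

10080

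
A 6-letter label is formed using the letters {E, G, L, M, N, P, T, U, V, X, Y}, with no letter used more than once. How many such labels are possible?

332640

Choose and order 6 of the 11 symbols: the first letter has 11 options, the next 10, and so on down to 6.
11 × 10 × 9 × 8 × 7 × 6 = 332640.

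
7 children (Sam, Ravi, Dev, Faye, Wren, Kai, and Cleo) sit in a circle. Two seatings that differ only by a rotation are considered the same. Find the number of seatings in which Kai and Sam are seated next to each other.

240

Treat {Kai, Sam} as one unit (2 internal orders) and seat the resulting 6 units around the table: (5)! circular arrangements.
So 2 × (5)! = 2 × 120 = 240.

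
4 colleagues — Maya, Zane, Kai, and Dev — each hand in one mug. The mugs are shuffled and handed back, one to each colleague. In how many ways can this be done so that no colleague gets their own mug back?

9

This is the derangement count D_4: permutations of 4 items with no fixed point.
By inclusion–exclusion this is Σ_{j=0}^{4} (−1)^j C(4,j)·(4−j)!.
Computing: 24 − 24 + 12 − 4 + 1 = 9.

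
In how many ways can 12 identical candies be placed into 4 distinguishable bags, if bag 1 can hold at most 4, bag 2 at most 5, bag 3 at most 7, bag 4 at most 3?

By stars and bars, unrestricted non-negative solutions to x_1+…+x_4 = 12 number C(12+3,3) = 455.
Subtract solutions that violate a single cap (substitute x_i' = x_i − (cap_i+1)): x_1 ≥ 5 gives C(10,3) = 120; x_2 ≥ 6 gives C(9,3) = 84; x_3 ≥ 8 gives C(7,3) = 35; x_4 ≥ 4 gives C(11,3) = 165. Together 404.
Add back pairs where two caps are both exceeded: 4 + 0 + 20 + 0 + 10 + 1 = 35.
By inclusion–exclusion the count is 455 − 404 + 35 = 86.

86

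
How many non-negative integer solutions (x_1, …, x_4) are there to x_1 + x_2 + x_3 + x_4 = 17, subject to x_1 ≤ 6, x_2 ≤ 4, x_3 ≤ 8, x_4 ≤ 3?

34

Without the upper bounds there are C(20,3) = 1140 ways to split 17 among 4 variables.
Subtract solutions that violate a single cap (substitute x_i' = x_i − (cap_i+1)): x_1 ≥ 7 gives C(13,3) = 286; x_2 ≥ 5 gives C(15,3) = 455; x_3 ≥ 9 gives C(11,3) = 165; x_4 ≥ 4 gives C(16,3) = 560. Together 1466.
Add back pairs where two caps are both exceeded: 56 + 4 + 84 + 20 + 165 + 35 = 364.
Subtract triples: 0 + 4 + 0 + 0 = 4.
By inclusion–exclusion the count is 1140 − 1466 + 364 − 4 = 34.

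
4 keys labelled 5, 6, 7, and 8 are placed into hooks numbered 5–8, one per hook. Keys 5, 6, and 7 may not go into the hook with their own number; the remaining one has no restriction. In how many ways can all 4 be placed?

Let Aᵢ (for i ∈ {5, 6, 7}) be the placements that put key i in its forbidden hook. Any j of these fix j positions, leaving (4−j)! ways to fill the rest, and there are C(3,j) ways to pick which j.
By inclusion–exclusion, the number of valid placements is Σ_{j=0}^{3} (−1)^j C(3,j)·(4−j)!.
Computing: 24 − 18 + 6 − 1 = 11.

11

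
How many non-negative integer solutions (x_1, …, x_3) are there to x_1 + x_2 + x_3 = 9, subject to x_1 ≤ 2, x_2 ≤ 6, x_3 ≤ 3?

6

By stars and bars, unrestricted non-negative solutions to x_1+…+x_3 = 9 number C(9+2,2) = 55.
Subtract solutions that violate a single cap (substitute x_i' = x_i − (cap_i+1)): x_1 ≥ 3 gives C(8,2) = 28; x_2 ≥ 7 gives C(4,2) = 6; x_3 ≥ 4 gives C(7,2) = 21. Together 55.
Add back pairs where two caps are both exceeded: 0 + 6 + 0 = 6.
By inclusion–exclusion the count is 55 − 55 + 6 = 6.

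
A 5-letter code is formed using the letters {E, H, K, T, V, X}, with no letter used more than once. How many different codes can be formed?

With no repetition, fill the 5 letters in order: 6 choices, then 5, down to 2.
That product is 6 × 5 × 4 × 3 × 2 = 720.

720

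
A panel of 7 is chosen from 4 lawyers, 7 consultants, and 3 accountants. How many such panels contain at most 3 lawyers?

3312

Split by how many lawyers are chosen (0 through 3).
Sum: C(4,0)·C(10,7) + C(4,1)·C(10,6) + C(4,2)·C(10,5) + C(4,3)·C(10,4) = 120 + 840 + 1512 + 840 = 3312.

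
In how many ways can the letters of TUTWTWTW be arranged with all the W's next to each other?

Treat the 3 copies of W as a single block. The multiset to arrange is then {WWW, T, T, T, T, U}, 6 items in all.
That gives (6)!/(4!) = 30 arrangements.

30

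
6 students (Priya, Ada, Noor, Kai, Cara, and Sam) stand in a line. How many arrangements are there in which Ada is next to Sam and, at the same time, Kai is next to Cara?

Treat {Ada,Sam} as one block (2 orders) and {Kai,Cara} as another (2 orders).
That leaves 4 units to arrange: 2 × 2 × 4! = 4 × 24 = 96.

96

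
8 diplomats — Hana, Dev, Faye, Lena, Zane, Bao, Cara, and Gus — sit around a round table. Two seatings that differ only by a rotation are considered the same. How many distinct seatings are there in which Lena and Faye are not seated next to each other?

3600

All circular seatings of 8 people number (7)! = 5040.
Those with Lena next to Faye: fuse the pair into one unit and seat 7 units around a circle — 2·(6)! = 1440.
Subtracting, 5040 − 1440 = 3600.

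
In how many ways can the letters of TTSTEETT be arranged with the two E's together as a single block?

42

Treat the 2 copies of E as a single block. The multiset to arrange is then {EE, S, T, T, T, T, T}, 7 items in all.
That gives (7)!/(5!) = 42 arrangements.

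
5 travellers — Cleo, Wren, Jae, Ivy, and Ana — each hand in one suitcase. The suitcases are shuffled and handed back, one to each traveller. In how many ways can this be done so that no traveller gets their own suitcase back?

Count assignments avoiding every fixed point. For any j of the 5 travellers fixed to their own suitcase, the other 5−j can be arranged in (5−j)! ways.
By inclusion–exclusion this is Σ_{j=0}^{5} (−1)^j C(5,j)·(5−j)!.
Computing: 120 − 120 + 60 − 20 + 5 − 1 = 44.

44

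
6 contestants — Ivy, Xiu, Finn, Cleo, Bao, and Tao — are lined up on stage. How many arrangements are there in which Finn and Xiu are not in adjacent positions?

480

There are 6! = 720 arrangements in all. If Finn and Xiu are adjacent, merging them into one block gives 2·(5)! = 240 arrangements.
Complementary counting: 720 − 240 = 480.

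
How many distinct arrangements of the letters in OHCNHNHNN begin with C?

280

With the first slot taken by C, it remains to arrange the other 8 letters (OHNHNHNN).
Those 8 letters have H appearing 3 times and N appearing 4 times, giving (8)!/(4!·3!) = 280.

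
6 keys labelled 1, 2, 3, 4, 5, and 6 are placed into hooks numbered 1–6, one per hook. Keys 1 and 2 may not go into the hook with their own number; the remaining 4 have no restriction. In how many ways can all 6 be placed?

Let Aᵢ (for i ∈ {1, 2}) be the placements that put key i in its forbidden hook. Any j of these fix j positions, leaving (6−j)! ways to fill the rest, and there are C(2,j) ways to pick which j.
By inclusion–exclusion, the number of valid placements is Σ_{j=0}^{2} (−1)^j C(2,j)·(6−j)!.
Computing: 720 − 240 + 24 = 504.

504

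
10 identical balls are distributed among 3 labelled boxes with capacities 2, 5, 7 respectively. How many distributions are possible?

Without the upper bounds there are C(12,2) = 66 ways to split 10 among 3 boxes.
Subtract solutions that violate a single cap (substitute x_i' = x_i − (cap_i+1)): x_1 ≥ 3 gives C(9,2) = 36; x_2 ≥ 6 gives C(6,2) = 15; x_3 ≥ 8 gives C(4,2) = 6. Together 57.
Add back pairs where two caps are both exceeded: 3 + 0 + 0 = 3.
By inclusion–exclusion the count is 66 − 57 + 3 = 12.

12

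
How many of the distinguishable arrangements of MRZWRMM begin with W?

Fix W in the first position and arrange the remaining 6 letters.
Those 6 letters have M appearing 3 times and R appearing twice, giving (6)!/(3!·2!) = 60.

60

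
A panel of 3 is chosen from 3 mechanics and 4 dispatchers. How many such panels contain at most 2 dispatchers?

Split by how many dispatchers are chosen (0 through 2).
Sum: C(4,0)·C(3,3) + C(4,1)·C(3,2) + C(4,2)·C(3,1) = 1 + 12 + 18 = 31.

31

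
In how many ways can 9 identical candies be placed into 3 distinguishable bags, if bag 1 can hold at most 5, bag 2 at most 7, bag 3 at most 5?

Ignoring the caps, the number of non-negative solutions to x_1+…+x_3 = 9 is C(11,2) = 55.
Subtract solutions that violate a single cap (substitute x_i' = x_i − (cap_i+1)): x_1 ≥ 6 gives C(5,2) = 10; x_2 ≥ 8 gives C(3,2) = 3; x_3 ≥ 6 gives C(5,2) = 10. Together 23.
No two caps can be exceeded simultaneously, so the pair terms are all 0.
By inclusion–exclusion the count is 55 − 23 + 0 = 32.

32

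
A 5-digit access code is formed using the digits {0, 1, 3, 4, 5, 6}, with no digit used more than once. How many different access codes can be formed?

720

Choose and order 5 of the 6 symbols: the first digit has 6 options, the next 5, and so on down to 2.
6 × 5 × 4 × 3 × 2 = 720.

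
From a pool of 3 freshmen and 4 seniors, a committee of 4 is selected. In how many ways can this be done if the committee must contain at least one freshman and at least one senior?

34

Total 4-person selections from all 7: C(7,4) = 35.
Selections missing a whole group: no freshmen → C(4,4) = 1; no seniors → C(3,4) = 0.
Both groups omitted at once is impossible, so 35 − 1 = 34.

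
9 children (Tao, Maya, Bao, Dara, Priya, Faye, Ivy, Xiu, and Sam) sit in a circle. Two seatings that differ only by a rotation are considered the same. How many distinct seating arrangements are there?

40320

Fix one person's seat to break rotational symmetry; the remaining 8 people can be arranged in (8)! = 40320 ways.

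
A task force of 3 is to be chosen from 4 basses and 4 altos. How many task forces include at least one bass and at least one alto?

Unrestricted: C(8,3) = 56 ways to pick any 3 of the 8.
Selections missing a whole group: no basses → C(4,3) = 4; no altos → C(4,3) = 4.
Both groups omitted at once is impossible, so 56 − 8 = 48.

48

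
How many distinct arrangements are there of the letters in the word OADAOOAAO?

The 9 letters of OADAOOAAO have repeats: A appearing 4 times and O appearing 4 times.
Dividing 9! = 362880 by 4!·4! = 576 for the repeated letters gives 630.

630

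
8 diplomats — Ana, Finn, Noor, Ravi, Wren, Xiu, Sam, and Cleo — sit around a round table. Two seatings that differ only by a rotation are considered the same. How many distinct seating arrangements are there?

5040

Seat Ana anywhere (absorbing the rotational symmetry), then permute the other 7: (7)! = 5040.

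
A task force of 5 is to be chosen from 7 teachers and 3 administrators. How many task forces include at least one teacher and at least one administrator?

With no constraint there are C(10,5) = 252 possible selections.
Subtract selections that omit an entire group: no teachers → C(3,5) = 0; no administrators → C(7,5) = 21.
Both groups omitted at once is impossible, so 252 − 21 = 231.

231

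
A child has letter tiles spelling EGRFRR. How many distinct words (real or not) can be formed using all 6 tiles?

The 6 letters of EGRFRR have repeats: R appearing 3 times.
Dividing 6! = 720 by 3! = 6 for the repeated letters gives 120.

120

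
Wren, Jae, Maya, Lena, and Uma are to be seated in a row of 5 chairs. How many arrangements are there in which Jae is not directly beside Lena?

72

There are 5! = 120 arrangements in all. If Jae and Lena are adjacent, merging them into one block gives 2·(4)! = 48 arrangements.
So 120 − 48 = 72 arrangements keep them apart.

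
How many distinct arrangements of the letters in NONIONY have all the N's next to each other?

Treat the 3 copies of N as a single block. The multiset to arrange is then {NNN, I, O, O, Y}, 5 items in all.
That gives (5)!/(2!) = 60 arrangements.

60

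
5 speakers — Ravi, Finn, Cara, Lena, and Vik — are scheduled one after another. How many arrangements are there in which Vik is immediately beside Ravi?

Place the 3 others and the Vik-Ravi pair as 4 objects in a line; the pair has 2 internal arrangements.
That gives 2 × 4! = 2 × 24 = 48.

48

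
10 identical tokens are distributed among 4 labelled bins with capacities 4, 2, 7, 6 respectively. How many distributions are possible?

91

Ignoring the caps, the number of non-negative solutions to x_1+…+x_4 = 10 is C(13,3) = 286.
Subtract solutions that violate a single cap (substitute x_i' = x_i − (cap_i+1)): x_1 ≥ 5 gives C(8,3) = 56; x_2 ≥ 3 gives C(10,3) = 120; x_3 ≥ 8 gives C(5,3) = 10; x_4 ≥ 7 gives C(6,3) = 20. Together 206.
Add back pairs where two caps are both exceeded: 10 + 0 + 0 + 0 + 1 + 0 = 11.
By inclusion–exclusion the count is 286 − 206 + 11 = 91.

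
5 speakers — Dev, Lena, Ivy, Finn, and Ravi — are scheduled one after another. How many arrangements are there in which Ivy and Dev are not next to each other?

72

There are 5! = 120 arrangements in all. If Ivy and Dev are adjacent, merging them into one block gives 2·(4)! = 48 arrangements.
Complementary counting: 120 − 48 = 72.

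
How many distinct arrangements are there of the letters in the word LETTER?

180

The 6 letters of LETTER have repeats: E appearing twice and T appearing twice.
The number of distinct arrangements is 6!/(2!·2!) = 720/4 = 180.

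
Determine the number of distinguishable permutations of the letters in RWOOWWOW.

Letter multiplicities in RWOOWWOW: O×3, R×1, W×4.
Dividing 8! = 40320 by 4!·3! = 144 for the repeated letters gives 280.

280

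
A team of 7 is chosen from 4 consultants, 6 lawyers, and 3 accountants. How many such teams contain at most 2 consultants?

Split by how many consultants are chosen (0 through 2).
Sum: C(4,0)·C(9,7) + C(4,1)·C(9,6) + C(4,2)·C(9,5) = 36 + 336 + 756 = 1128.

1128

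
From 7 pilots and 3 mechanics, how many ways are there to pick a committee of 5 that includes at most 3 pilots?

Split by how many pilots are chosen (0 through 3).
Sum: C(7,0)·C(3,5) + C(7,1)·C(3,4) + C(7,2)·C(3,3) + C(7,3)·C(3,2) = 0 + 0 + 21 + 105 = 126.

126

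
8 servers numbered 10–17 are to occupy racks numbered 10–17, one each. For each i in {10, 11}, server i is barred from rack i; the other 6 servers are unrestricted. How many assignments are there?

30960

Let Aᵢ (for i ∈ {10, 11}) be the placements that put server i in its forbidden rack. Any j of these fix j positions, leaving (8−j)! ways to fill the rest, and there are C(2,j) ways to pick which j.
By inclusion–exclusion, the number of valid placements is Σ_{j=0}^{2} (−1)^j C(2,j)·(8−j)!.
Computing: 40320 − 10080 + 720 = 30960.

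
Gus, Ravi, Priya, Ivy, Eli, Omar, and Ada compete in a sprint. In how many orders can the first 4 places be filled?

840

There are 7 choices for 1st place, 6 for 2nd, and so on down to 4 for position 4.
That gives 7 × 6 × 5 × 4 = 840.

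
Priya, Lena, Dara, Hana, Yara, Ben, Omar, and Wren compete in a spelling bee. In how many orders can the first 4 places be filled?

1680

This is an ordered selection of 4 from 8: P(8,4).
That gives 8 × 7 × 6 × 5 = 1680.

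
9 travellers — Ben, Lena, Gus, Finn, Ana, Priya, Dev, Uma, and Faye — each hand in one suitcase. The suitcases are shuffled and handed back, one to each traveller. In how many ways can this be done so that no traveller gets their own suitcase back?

Count assignments avoiding every fixed point. For any j of the 9 travellers fixed to their own suitcase, the other 9−j can be arranged in (9−j)! ways.
By inclusion–exclusion this is Σ_{j=0}^{9} (−1)^j C(9,j)·(9−j)!.
Computing: 362880 − 362880 + 181440 − 60480 + 15120 − 3024 + 504 − 72 + 9 − 1 = 133496.

133496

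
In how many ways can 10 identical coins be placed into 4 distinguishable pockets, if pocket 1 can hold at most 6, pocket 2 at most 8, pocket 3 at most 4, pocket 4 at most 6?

Without the upper bounds there are C(13,3) = 286 ways to split 10 among 4 pockets.
Subtract solutions that violate a single cap (substitute x_i' = x_i − (cap_i+1)): x_1 ≥ 7 gives C(6,3) = 20; x_2 ≥ 9 gives C(4,3) = 4; x_3 ≥ 5 gives C(8,3) = 56; x_4 ≥ 7 gives C(6,3) = 20. Together 100.
No two caps can be exceeded simultaneously, so the pair terms are all 0.
By inclusion–exclusion the count is 286 − 100 + 0 = 186.

186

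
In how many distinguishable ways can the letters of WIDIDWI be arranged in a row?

Letter multiplicities in WIDIDWI: D×2, I×3, W×2.
The number of distinct arrangements is 7!/(3!·2!·2!) = 5040/24 = 210.

210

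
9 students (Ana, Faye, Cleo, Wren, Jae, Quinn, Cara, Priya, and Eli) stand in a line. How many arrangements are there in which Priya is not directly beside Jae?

282240

Of the 9! = 362880 arrangements, those with Priya and Jae adjacent number 2 × 8! = 80640 (treat the pair as a block with 2 internal orders).
Complementary counting: 362880 − 80640 = 282240.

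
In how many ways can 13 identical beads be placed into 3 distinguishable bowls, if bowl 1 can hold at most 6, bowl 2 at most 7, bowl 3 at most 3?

10

By stars and bars, unrestricted non-negative solutions to x_1+…+x_3 = 13 number C(13+2,2) = 105.
Subtract solutions that violate a single cap (substitute x_i' = x_i − (cap_i+1)): x_1 ≥ 7 gives C(8,2) = 28; x_2 ≥ 8 gives C(7,2) = 21; x_3 ≥ 4 gives C(11,2) = 55. Together 104.
Add back pairs where two caps are both exceeded: 0 + 6 + 3 = 9.
By inclusion–exclusion the count is 105 − 104 + 9 = 10.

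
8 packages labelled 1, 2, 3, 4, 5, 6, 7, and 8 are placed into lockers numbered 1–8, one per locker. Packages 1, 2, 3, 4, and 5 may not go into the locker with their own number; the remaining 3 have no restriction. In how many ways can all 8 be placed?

Let Aᵢ (for 1 ≤ i ≤ 5) be the placements that put package i in its forbidden locker. Any j of these fix j positions, leaving (8−j)! ways to fill the rest, and there are C(5,j) ways to pick which j.
By inclusion–exclusion, the number of valid placements is Σ_{j=0}^{5} (−1)^j C(5,j)·(8−j)!.
Computing: 40320 − 25200 + 7200 − 1200 + 120 − 6 = 21234.

21234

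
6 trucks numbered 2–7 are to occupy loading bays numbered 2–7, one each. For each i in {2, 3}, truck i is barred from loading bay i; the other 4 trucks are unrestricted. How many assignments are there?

Let Aᵢ (for i ∈ {2, 3}) be the placements that put truck i in its forbidden loading bay. Any j of these fix j positions, leaving (6−j)! ways to fill the rest, and there are C(2,j) ways to pick which j.
By inclusion–exclusion, the number of valid placements is Σ_{j=0}^{2} (−1)^j C(2,j)·(6−j)!.
Computing: 720 − 240 + 24 = 504.

504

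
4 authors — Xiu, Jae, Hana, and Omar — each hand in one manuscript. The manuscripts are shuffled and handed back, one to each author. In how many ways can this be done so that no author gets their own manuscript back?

Count assignments avoiding every fixed point. For any j of the 4 authors fixed to their own manuscript, the other 4−j can be arranged in (4−j)! ways.
By inclusion–exclusion this is Σ_{j=0}^{4} (−1)^j C(4,j)·(4−j)!.
Computing: 24 − 24 + 12 − 4 + 1 = 9.

9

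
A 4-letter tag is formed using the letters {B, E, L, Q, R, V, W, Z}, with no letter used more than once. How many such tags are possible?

1680

With no repetition, fill the 4 letters in order: 8 choices, then 7, down to 5.
That product is 8 × 7 × 6 × 5 = 1680.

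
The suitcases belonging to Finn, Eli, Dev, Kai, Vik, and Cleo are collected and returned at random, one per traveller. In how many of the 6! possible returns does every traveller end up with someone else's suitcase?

265

Count assignments avoiding every fixed point. For any j of the 6 travellers fixed to their own suitcase, the other 6−j can be arranged in (6−j)! ways.
By inclusion–exclusion this is Σ_{j=0}^{6} (−1)^j C(6,j)·(6−j)!.
Computing: 720 − 720 + 360 − 120 + 30 − 6 + 1 = 265.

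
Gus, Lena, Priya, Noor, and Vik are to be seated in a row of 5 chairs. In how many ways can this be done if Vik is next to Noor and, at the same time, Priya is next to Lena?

24

Treat {Vik,Noor} as one block (2 orders) and {Priya,Lena} as another (2 orders).
That leaves 3 units to arrange: 2 × 2 × 3! = 4 × 6 = 24.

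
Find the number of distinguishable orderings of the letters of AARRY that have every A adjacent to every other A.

Treat the 2 copies of A as a single block. The multiset to arrange is then {AA, R, R, Y}, 4 items in all.
That gives (4)!/(2!) = 12 arrangements.

12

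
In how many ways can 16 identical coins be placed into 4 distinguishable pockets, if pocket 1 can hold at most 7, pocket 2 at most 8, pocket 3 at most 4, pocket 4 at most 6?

170

Ignoring the caps, the number of non-negative solutions to x_1+…+x_4 = 16 is C(19,3) = 969.
Subtract solutions that violate a single cap (substitute x_i' = x_i − (cap_i+1)): x_1 ≥ 8 gives C(11,3) = 165; x_2 ≥ 9 gives C(10,3) = 120; x_3 ≥ 5 gives C(14,3) = 364; x_4 ≥ 7 gives C(12,3) = 220. Together 869.
Add back pairs where two caps are both exceeded: 0 + 20 + 4 + 10 + 1 + 35 = 70.
By inclusion–exclusion the count is 969 − 869 + 70 = 170.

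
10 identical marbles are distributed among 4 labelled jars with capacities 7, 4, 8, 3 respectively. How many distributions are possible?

Ignoring the caps, the number of non-negative solutions to x_1+…+x_4 = 10 is C(13,3) = 286.
Subtract solutions that violate a single cap (substitute x_i' = x_i − (cap_i+1)): x_1 ≥ 8 gives C(5,3) = 10; x_2 ≥ 5 gives C(8,3) = 56; x_3 ≥ 9 gives C(4,3) = 4; x_4 ≥ 4 gives C(9,3) = 84. Together 154.
Add back pairs where two caps are both exceeded: 0 + 0 + 0 + 0 + 4 + 0 = 4.
By inclusion–exclusion the count is 286 − 154 + 4 = 136.

136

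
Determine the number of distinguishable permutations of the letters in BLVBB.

BLVBB has 5 letters with B appearing 3 times.
The number of distinct arrangements is 5!/(3!) = 120/6 = 20.

20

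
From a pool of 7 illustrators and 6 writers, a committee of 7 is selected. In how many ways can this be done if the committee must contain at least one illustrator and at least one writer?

1715

Unrestricted: C(13,7) = 1716 ways to pick any 7 of the 13.
Selections missing a whole group: no illustrators → C(6,7) = 0; no writers → C(7,7) = 1.
Both groups omitted at once is impossible, so 1716 − 1 = 1715.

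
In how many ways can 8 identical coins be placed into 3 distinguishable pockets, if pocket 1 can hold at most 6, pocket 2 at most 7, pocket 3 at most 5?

35

Ignoring the caps, the number of non-negative solutions to x_1+…+x_3 = 8 is C(10,2) = 45.
Subtract solutions that violate a single cap (substitute x_i' = x_i − (cap_i+1)): x_1 ≥ 7 gives C(3,2) = 3; x_2 ≥ 8 gives C(2,2) = 1; x_3 ≥ 6 gives C(4,2) = 6. Together 10.
No two caps can be exceeded simultaneously, so the pair terms are all 0.
By inclusion–exclusion the count is 45 − 10 + 0 = 35.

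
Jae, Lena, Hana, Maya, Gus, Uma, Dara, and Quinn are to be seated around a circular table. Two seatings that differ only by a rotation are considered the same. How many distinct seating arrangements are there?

Around a circle, 8 distinct people have 8!/8 = (7)! = 5040 rotationally distinct seatings.

5040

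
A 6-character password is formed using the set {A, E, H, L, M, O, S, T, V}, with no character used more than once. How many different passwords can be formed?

60480

Choose and order 6 of the 9 symbols: the first character has 9 options, the next 8, and so on down to 4.
9 × 8 × 7 × 6 × 5 × 4 = 60480.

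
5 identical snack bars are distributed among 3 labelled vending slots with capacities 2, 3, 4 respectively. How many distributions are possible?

11

Ignoring the caps, the number of non-negative solutions to x_1+…+x_3 = 5 is C(7,2) = 21.
Subtract solutions that violate a single cap (substitute x_i' = x_i − (cap_i+1)): x_1 ≥ 3 gives C(4,2) = 6; x_2 ≥ 4 gives C(3,2) = 3; x_3 ≥ 5 gives C(2,2) = 1. Together 10.
No two caps can be exceeded simultaneously, so the pair terms are all 0.
By inclusion–exclusion the count is 21 − 10 + 0 = 11.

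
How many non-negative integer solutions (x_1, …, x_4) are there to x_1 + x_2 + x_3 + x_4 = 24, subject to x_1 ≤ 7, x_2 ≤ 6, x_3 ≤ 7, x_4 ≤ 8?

35

Ignoring the caps, the number of non-negative solutions to x_1+…+x_4 = 24 is C(27,3) = 2925.
Subtract solutions that violate a single cap (substitute x_i' = x_i − (cap_i+1)): x_1 ≥ 8 gives C(19,3) = 969; x_2 ≥ 7 gives C(20,3) = 1140; x_3 ≥ 8 gives C(19,3) = 969; x_4 ≥ 9 gives C(18,3) = 816. Together 3894.
Add back pairs where two caps are both exceeded: 220 + 165 + 120 + 220 + 165 + 120 = 1010.
Subtract triples: 4 + 1 + 0 + 1 = 6.
By inclusion–exclusion the count is 2925 − 3894 + 1010 − 6 = 35.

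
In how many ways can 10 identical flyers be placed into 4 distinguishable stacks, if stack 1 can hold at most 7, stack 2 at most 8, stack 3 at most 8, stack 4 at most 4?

212

Ignoring the caps, the number of non-negative solutions to x_1+…+x_4 = 10 is C(13,3) = 286.
Subtract solutions that violate a single cap (substitute x_i' = x_i − (cap_i+1)): x_1 ≥ 8 gives C(5,3) = 10; x_2 ≥ 9 gives C(4,3) = 4; x_3 ≥ 9 gives C(4,3) = 4; x_4 ≥ 5 gives C(8,3) = 56. Together 74.
No two caps can be exceeded simultaneously, so the pair terms are all 0.
By inclusion–exclusion the count is 286 − 74 + 0 = 212.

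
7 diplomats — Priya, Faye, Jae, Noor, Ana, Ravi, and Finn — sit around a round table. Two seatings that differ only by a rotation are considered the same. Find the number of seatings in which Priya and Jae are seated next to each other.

Glue Priya and Jae into a block (2 internal orders). Seating 6 units around a circle gives (5)! arrangements.
So 2 × (5)! = 2 × 120 = 240.

240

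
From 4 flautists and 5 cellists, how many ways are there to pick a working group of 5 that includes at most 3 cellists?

Split by how many cellists are chosen (0 through 3).
Sum: C(5,0)·C(4,5) + C(5,1)·C(4,4) + C(5,2)·C(4,3) + C(5,3)·C(4,2) = 0 + 5 + 40 + 60 = 105.

105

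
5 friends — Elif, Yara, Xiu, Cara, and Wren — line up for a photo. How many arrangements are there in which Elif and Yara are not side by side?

Of the 5! = 120 arrangements, those with Elif and Yara adjacent number 2 × 4! = 48 (treat the pair as a block with 2 internal orders).
Complementary counting: 120 − 48 = 72.

72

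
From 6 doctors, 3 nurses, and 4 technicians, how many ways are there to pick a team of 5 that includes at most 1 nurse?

Split by how many nurses are chosen (0 through 1).
Sum: C(3,0)·C(10,5) + C(3,1)·C(10,4) = 252 + 630 = 882.

882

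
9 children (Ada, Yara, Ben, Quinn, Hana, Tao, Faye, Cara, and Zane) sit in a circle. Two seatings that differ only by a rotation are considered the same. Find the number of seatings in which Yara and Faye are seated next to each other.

10080

Glue Yara and Faye into a block (2 internal orders). Seating 8 units around a circle gives (7)! arrangements.
So 2 × (7)! = 2 × 5040 = 10080.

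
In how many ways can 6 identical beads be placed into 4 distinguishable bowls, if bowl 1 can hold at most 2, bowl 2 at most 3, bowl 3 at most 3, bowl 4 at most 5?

Ignoring the caps, the number of non-negative solutions to x_1+…+x_4 = 6 is C(9,3) = 84.
Subtract solutions that violate a single cap (substitute x_i' = x_i − (cap_i+1)): x_1 ≥ 3 gives C(6,3) = 20; x_2 ≥ 4 gives C(5,3) = 10; x_3 ≥ 4 gives C(5,3) = 10; x_4 ≥ 6 gives C(3,3) = 1. Together 41.
No two caps can be exceeded simultaneously, so the pair terms are all 0.
By inclusion–exclusion the count is 84 − 41 + 0 = 43.

43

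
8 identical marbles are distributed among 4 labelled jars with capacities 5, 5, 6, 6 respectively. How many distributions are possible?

137

Ignoring the caps, the number of non-negative solutions to x_1+…+x_4 = 8 is C(11,3) = 165.
Subtract solutions that violate a single cap (substitute x_i' = x_i − (cap_i+1)): x_1 ≥ 6 gives C(5,3) = 10; x_2 ≥ 6 gives C(5,3) = 10; x_3 ≥ 7 gives C(4,3) = 4; x_4 ≥ 7 gives C(4,3) = 4. Together 28.
No two caps can be exceeded simultaneously, so the pair terms are all 0.
By inclusion–exclusion the count is 165 − 28 + 0 = 137.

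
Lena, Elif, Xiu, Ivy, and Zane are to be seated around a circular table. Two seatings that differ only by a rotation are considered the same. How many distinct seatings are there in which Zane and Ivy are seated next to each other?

12

Treat {Zane, Ivy} as one unit (2 internal orders) and seat the resulting 4 units around the table: (3)! circular arrangements.
So 2 × (3)! = 2 × 6 = 12.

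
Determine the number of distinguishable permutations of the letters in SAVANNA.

SAVANNA has 7 letters with A appearing 3 times and N appearing twice.
So there are 7! / (3!·2!) = 420 distinguishable arrangements.

420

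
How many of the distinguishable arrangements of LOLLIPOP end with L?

With the last slot taken by L, it remains to arrange the other 7 letters (OLLIPOP).
Those 7 letters have L appearing twice, O appearing twice, and P appearing twice, giving (7)!/(2!·2!·2!) = 630.

630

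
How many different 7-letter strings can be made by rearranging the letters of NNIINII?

35

NNIINII has 7 letters with I appearing 4 times and N appearing 3 times.
So there are 7! / (4!·3!) = 35 distinguishable arrangements.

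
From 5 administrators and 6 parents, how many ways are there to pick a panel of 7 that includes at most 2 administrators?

65

Split by how many administrators are chosen (0 through 2).
Sum: C(5,0)·C(6,7) + C(5,1)·C(6,6) + C(5,2)·C(6,5) = 0 + 5 + 60 = 65.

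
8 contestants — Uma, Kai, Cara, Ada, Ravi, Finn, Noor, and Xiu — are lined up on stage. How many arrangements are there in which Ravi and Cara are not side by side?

There are 8! = 40320 arrangements in all. If Ravi and Cara are adjacent, merging them into one block gives 2·(7)! = 10080 arrangements.
Complementary counting: 40320 − 10080 = 30240.

30240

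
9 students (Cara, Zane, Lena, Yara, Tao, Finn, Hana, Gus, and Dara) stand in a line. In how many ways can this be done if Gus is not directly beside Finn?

282240

There are 9! = 362880 arrangements in all. If Gus and Finn are adjacent, merging them into one block gives 2·(8)! = 80640 arrangements.
So 362880 − 80640 = 282240 arrangements keep them apart.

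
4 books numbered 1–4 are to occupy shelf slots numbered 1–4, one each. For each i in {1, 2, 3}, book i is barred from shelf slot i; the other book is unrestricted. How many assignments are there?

Let Aᵢ (for i ∈ {1, 2, 3}) be the placements that put book i in its forbidden shelf slot. Any j of these fix j positions, leaving (4−j)! ways to fill the rest, and there are C(3,j) ways to pick which j.
By inclusion–exclusion, the number of valid placements is Σ_{j=0}^{3} (−1)^j C(3,j)·(4−j)!.
Computing: 24 − 18 + 6 − 1 = 11.

11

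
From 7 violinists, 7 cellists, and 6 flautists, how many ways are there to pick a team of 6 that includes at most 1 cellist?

10725

Split by how many cellists are chosen (0 through 1).
Sum: C(7,0)·C(13,6) + C(7,1)·C(13,5) = 1716 + 9009 = 10725.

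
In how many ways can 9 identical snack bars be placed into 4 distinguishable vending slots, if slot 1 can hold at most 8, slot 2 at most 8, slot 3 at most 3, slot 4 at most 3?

110

Without the upper bounds there are C(12,3) = 220 ways to split 9 among 4 vending slots.
Subtract solutions that violate a single cap (substitute x_i' = x_i − (cap_i+1)): x_1 ≥ 9 gives C(3,3) = 1; x_2 ≥ 9 gives C(3,3) = 1; x_3 ≥ 4 gives C(8,3) = 56; x_4 ≥ 4 gives C(8,3) = 56. Together 114.
Add back pairs where two caps are both exceeded: 0 + 0 + 0 + 0 + 0 + 4 = 4.
By inclusion–exclusion the count is 220 − 114 + 4 = 110.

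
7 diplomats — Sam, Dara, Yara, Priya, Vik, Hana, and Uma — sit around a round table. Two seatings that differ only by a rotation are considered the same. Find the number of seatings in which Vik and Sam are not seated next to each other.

480

Without the restriction there are (6)! = 720 seatings.
Seatings with Vik beside Sam: treat them as a block with 2 internal orders, giving 2 × (5)! = 240.
Subtracting, 720 − 240 = 480.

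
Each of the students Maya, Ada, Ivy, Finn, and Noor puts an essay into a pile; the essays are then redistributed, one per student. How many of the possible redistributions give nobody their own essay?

44

Count assignments avoiding every fixed point. For any j of the 5 students fixed to their own essay, the other 5−j can be arranged in (5−j)! ways.
By inclusion–exclusion this is Σ_{j=0}^{5} (−1)^j C(5,j)·(5−j)!.
Computing: 120 − 120 + 60 − 20 + 5 − 1 = 44.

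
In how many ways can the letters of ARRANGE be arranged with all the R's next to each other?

Treat the 2 copies of R as a single block. The multiset to arrange is then {RR, A, A, E, G, N}, 6 items in all.
That gives (6)!/(2!) = 360 arrangements.

360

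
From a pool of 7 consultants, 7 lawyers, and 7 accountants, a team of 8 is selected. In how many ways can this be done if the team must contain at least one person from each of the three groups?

With no constraint there are C(21,8) = 203490 possible selections.
Subtract selections that omit an entire group: no consultants → C(14,8) = 3003; no lawyers → C(14,8) = 3003; no accountants → C(14,8) = 3003.
Add back selections omitting two groups (i.e. drawn from a single group): C(7,8) + C(7,8) + C(7,8) = 0.
By inclusion–exclusion: 203490 − 9009 + 0 = 194481.

194481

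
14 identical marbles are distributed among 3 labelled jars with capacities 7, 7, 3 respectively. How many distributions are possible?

Ignoring the caps, the number of non-negative solutions to x_1+…+x_3 = 14 is C(16,2) = 120.
Subtract solutions that violate a single cap (substitute x_i' = x_i − (cap_i+1)): x_1 ≥ 8 gives C(8,2) = 28; x_2 ≥ 8 gives C(8,2) = 28; x_3 ≥ 4 gives C(12,2) = 66. Together 122.
Add back pairs where two caps are both exceeded: 0 + 6 + 6 = 12.
By inclusion–exclusion the count is 120 − 122 + 12 = 10.

10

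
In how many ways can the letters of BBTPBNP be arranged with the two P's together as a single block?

120

Treat the 2 copies of P as a single block. The multiset to arrange is then {PP, B, B, B, N, T}, 6 items in all.
That gives (6)!/(3!) = 120 arrangements.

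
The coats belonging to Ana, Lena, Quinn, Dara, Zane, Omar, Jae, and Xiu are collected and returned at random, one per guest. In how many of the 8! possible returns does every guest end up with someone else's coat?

This is the derangement count D_8: permutations of 8 items with no fixed point.
By inclusion–exclusion this is Σ_{j=0}^{8} (−1)^j C(8,j)·(8−j)!.
Computing: 40320 − 40320 + 20160 − 6720 + 1680 − 336 + 56 − 8 + 1 = 14833.

14833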